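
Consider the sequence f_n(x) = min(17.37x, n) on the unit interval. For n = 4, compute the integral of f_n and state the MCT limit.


f(x) = 17.37x on [0,1]; f_n(x) = min(17.37x, n). At n = 4:
Step 1: f(x) reaches 4 at x = 4/17.37 = 0.230282
Step 2: integral(f_4) = integral(17.37x, 0, 0.230282) + integral(4, 0.230282, 1)
       = 17.37*0.230282^2/2 + 4*(1 - 0.230282)
       = 0.460564 + 3.078872
       = 3.539436
Step 3: As n -> infinity, f_n increases to f, so by MCT integral(f_n) -> integral(f) = 17.37/2 = 8.685.
Convergence: integral(f_4) = 3.539436 -> 8.685 as n -> infinity


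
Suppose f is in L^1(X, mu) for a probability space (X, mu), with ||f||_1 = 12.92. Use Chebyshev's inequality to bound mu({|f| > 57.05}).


Chebyshev/Markov inequality: mu(|f| > eps) <= (||f||_p / eps)^p
Step 1: ||f||_1 / eps = 12.92 / 57.05 = 0.226468
Step 2: Raise to power p = 1:
  (0.226468)^1 = 0.226468
Step 3: Therefore mu(|f| > 57.05) <= 0.226468


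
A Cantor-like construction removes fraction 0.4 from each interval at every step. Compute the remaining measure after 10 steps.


Step 1: At each step, fraction remaining = 1 - 0.4 = 0.6
Step 2: After 10 steps, measure = (0.6)^10
Result = 0.006047


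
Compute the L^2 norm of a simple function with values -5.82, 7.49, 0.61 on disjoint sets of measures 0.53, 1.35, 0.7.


Step 1: Compute |f_i|^2 for each value:
  |-5.82|^2 = 33.8724
  |7.49|^2 = 56.1001
  |0.61|^2 = 0.3721
Step 2: Multiply by measures and sum:
  33.8724 * 0.53 = 17.952372
  56.1001 * 1.35 = 75.735135
  0.3721 * 0.7 = 0.26047
Sum = 17.952372 + 75.735135 + 0.26047 = 93.947977
Step 3: Take the p-th root:
||f||_2 = (93.947977)^(1/2) = 9.692676


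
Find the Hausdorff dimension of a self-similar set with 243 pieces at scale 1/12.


For a self-similar set with N copies scaled by 1/r:
dim_H = log(N)/log(r) = log(243)/log(12)
= 5.493061/2.484907
= 2.210571


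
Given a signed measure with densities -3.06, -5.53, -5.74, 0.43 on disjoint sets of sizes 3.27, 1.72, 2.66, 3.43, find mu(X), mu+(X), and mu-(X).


Step 1: Compute signed measure on each set:
  Set 1: -3.06 * 3.27 = -10.0062
  Set 2: -5.53 * 1.72 = -9.5116
  Set 3: -5.74 * 2.66 = -15.2684
  Set 4: 0.43 * 3.43 = 1.4749
Step 2: Total signed measure = (-10.0062) + (-9.5116) + (-15.2684) + (1.4749)
     = -33.3113
Step 3: Positive part mu+(X) = sum of positive contributions = 1.4749
Step 4: Negative part mu-(X) = |sum of negative contributions| = 34.7862


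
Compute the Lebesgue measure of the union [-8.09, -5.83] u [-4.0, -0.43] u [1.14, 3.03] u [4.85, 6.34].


For pairwise disjoint intervals, m(union) = sum of lengths.
= (-5.83 - -8.09) + (-0.43 - -4.0) + (3.03 - 1.14) + (6.34 - 4.85)
= 2.26 + 3.57 + 1.89 + 1.49
= 9.21


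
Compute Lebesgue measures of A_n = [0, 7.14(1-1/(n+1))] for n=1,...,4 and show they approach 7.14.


By continuity of measure from below: if A_n increases to A, then m(A_n) -> m(A).
Here A = [0, 7.14], so m(A) = 7.14
Step 1: a_1 = 7.14*(1 - 1/2) = 3.57, m(A_1) = 3.57
Step 2: a_2 = 7.14*(1 - 1/3) = 4.76, m(A_2) = 4.76
Step 3: a_3 = 7.14*(1 - 1/4) = 5.355, m(A_3) = 5.355
Step 4: a_4 = 7.14*(1 - 1/5) = 5.712, m(A_4) = 5.712
Limit: m(A_n) -> m([0,7.14]) = 7.14


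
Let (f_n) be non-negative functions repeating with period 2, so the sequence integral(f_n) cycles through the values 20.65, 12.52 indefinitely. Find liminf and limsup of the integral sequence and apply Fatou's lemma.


The sequence (integral(f_n)) is periodic with period 2, repeating the values 20.65, 12.52 indefinitely.
Step 1: For a periodic sequence, every tail (a_m, a_(m+1), ...) contains all 2 period values infinitely often.
Step 2: Hence inf of every tail = min of the period values = min(20.65, 12.52) = 12.52.
        liminf_n integral(f_n) = sup over m of (inf of tail from m) = 12.52.
Step 3: Similarly sup of every tail = max of the period values = 20.65.
        limsup_n integral(f_n) = 20.65.
Step 4: Fatou's lemma: integral(liminf_n f_n) <= liminf_n integral(f_n) = 12.52.
        So the integral of the pointwise liminf is at most 12.52.


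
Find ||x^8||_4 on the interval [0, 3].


Step 1: ||f||_4 = (integral_0^3 |x^8|^4 dx)^(1/4)
     = (integral_0^3 x^32 dx)^(1/4)
Step 2: integral_0^3 x^32 dx = [x^33/(33)] from 0 to 3 = 3^33/33
     = 5559060566555523/33 = 1.684564e+14
Step 3: ||f||_4 = (1.684564e+14)^(1/4) = 3602.648294


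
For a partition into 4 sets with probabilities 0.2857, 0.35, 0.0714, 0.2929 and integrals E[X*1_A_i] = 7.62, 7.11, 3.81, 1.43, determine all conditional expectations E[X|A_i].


For each cell A_i: E[X|A_i] = E[X*1_A_i] / P(A_i)
Step 1: E[X|A_1] = 7.62 / 0.2857 = 26.671334
Step 2: E[X|A_2] = 7.11 / 0.35 = 20.314286
Step 3: E[X|A_3] = 3.81 / 0.0714 = 53.361345
Step 4: E[X|A_4] = 1.43 / 0.2929 = 4.882212
Verification: E[X] = sum E[X*1_A_i] = 7.62 + 7.11 + 3.81 + 1.43 = 19.97


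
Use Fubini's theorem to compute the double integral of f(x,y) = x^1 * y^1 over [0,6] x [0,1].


By Fubini's theorem, the double integral factors as a product of single integrals:
Step 1: integral_0^6 x^1 dx = [x^2/2] from 0 to 6
     = 6^2/2 = 18
Step 2: integral_0^1 y^1 dy = [y^2/2] from 0 to 1
     = 1^2/2 = 0.5
Step 3: Double integral = 18 * 0.5 = 9


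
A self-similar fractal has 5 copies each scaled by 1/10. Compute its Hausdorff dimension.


For a self-similar set with N copies scaled by 1/r:
dim_H = log(N)/log(r) = log(5)/log(10)
= 1.609438/2.302585
= 0.69897


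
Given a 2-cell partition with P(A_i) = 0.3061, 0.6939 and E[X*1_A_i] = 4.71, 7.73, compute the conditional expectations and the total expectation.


For each cell A_i: E[X|A_i] = E[X*1_A_i] / P(A_i)
Step 1: E[X|A_1] = 4.71 / 0.3061 = 15.387128
Step 2: E[X|A_2] = 7.73 / 0.6939 = 11.139934
Verification: E[X] = sum E[X*1_A_i] = 4.71 + 7.73 = 12.44


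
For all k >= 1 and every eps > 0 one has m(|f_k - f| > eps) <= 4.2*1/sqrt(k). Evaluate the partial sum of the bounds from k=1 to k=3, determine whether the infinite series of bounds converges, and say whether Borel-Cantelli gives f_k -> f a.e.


Step 1: List the terms 4.2*1/sqrt(k) for k = 1 to 3:
  k=1: 4.2
  k=2: 2.969848
  k=3: 2.424871
Step 2: Partial sum = 4.2 + 2.969848 + 2.424871
     = 9.59472
Step 3: The full series sum_(k>=1) 4.2*1/sqrt(k) diverges (p-series with p = 1/2 <= 1; a nonzero constant multiple of a divergent series diverges).
Step 4: The (first) Borel-Cantelli lemma requires a summable sequence of measures, so it does not apply here;
        from this bound alone no conclusion about a.e. convergence can be drawn (convergence in measure still
        gives an a.e.-convergent subsequence, but not a.e. convergence of the whole sequence).
Conclusion: series diverges; Borel-Cantelli is inconclusive about a.e. convergence of f_k.


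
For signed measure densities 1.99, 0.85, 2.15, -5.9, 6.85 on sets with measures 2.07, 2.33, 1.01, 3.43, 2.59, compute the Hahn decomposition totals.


Step 1: Compute signed measure on each set:
  Set 1: 1.99 * 2.07 = 4.1193
  Set 2: 0.85 * 2.33 = 1.9805
  Set 3: 2.15 * 1.01 = 2.1715
  Set 4: -5.9 * 3.43 = -20.237
  Set 5: 6.85 * 2.59 = 17.7415
Step 2: Total signed measure = (4.1193) + (1.9805) + (2.1715) + (-20.237) + (17.7415)
     = 5.7758
Step 3: Positive part mu+(X) = sum of positive contributions = 26.0128
Step 4: Negative part mu-(X) = |sum of negative contributions| = 20.237


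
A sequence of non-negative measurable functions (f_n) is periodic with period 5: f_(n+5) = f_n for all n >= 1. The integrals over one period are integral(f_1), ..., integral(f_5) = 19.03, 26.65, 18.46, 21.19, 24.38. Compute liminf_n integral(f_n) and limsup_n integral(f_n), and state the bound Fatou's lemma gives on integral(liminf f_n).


The sequence (integral(f_n)) is periodic with period 5, repeating the values 19.03, 26.65, 18.46, 21.19, 24.38 indefinitely.
Step 1: For a periodic sequence, every tail (a_m, a_(m+1), ...) contains all 5 period values infinitely often.
Step 2: Hence inf of every tail = min of the period values = min(19.03, 26.65, 18.46, 21.19, 24.38) = 18.46.
        liminf_n integral(f_n) = sup over m of (inf of tail from m) = 18.46.
Step 3: Similarly sup of every tail = max of the period values = 26.65.
        limsup_n integral(f_n) = 26.65.
Step 4: Fatou's lemma: integral(liminf_n f_n) <= liminf_n integral(f_n) = 18.46.
        So the integral of the pointwise liminf is at most 18.46.


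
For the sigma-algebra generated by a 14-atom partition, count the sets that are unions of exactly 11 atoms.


Each element of F is a union of some subset of the 14 atoms.
Elements that are unions of exactly 11 atoms correspond to 11-element subsets of the 14 atoms.
Count = C(14, 11) = 14! / (11! * 3!) = 364.


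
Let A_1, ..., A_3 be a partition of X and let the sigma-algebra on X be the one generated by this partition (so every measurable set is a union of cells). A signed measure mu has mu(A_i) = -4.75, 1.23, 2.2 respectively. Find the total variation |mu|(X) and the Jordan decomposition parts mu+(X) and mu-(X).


Step 1: Every measurable set is a union of atoms (the cells / points), so a Hahn decomposition is
  obtained by grouping atoms by sign: P = union of atoms with mu > 0, N = union of the remaining atoms.
  Atoms in P (indices): 2, 3;  atoms in N (indices): 1
  Positive values: 1.23, 2.2
  Negative values: -4.75
Step 2: mu+(X) = mu(P) = sum of positive atom values = 3.43
Step 3: mu-(X) = -mu(N) = sum of |negative atom values| = 4.75
Step 4: |mu|(X) = mu+(X) + mu-(X) = 3.43 + 4.75 = 8.18


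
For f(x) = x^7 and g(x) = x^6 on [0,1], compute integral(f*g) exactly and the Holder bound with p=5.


Step 1: Exact integral of f*g = integral(x^13, 0, 1) = 1/14
     = 0.071429
Step 2: Holder bound with p=5, q=1.25:
  ||f||_p = (integral x^35 dx)^(1/5) = (1/36)^(1/5) = 0.488359
  ||g||_q = (integral x^7.5 dx)^(1/1.25) = (1/8.5)^(1/1.25) = 0.180495
Step 3: Holder bound = ||f||_p * ||g||_q = 0.488359 * 0.180495 = 0.088146
Verification: 0.071429 <= 0.088146 (Holder holds)


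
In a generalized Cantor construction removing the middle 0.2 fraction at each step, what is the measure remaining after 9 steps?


Step 1: At each step, fraction remaining = 1 - 0.2 = 0.8
Step 2: After 9 steps, measure = (0.8)^9
Result = 0.134218


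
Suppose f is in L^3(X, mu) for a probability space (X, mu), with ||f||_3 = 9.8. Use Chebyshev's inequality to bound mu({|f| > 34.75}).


Chebyshev/Markov inequality: mu(|f| > eps) <= (||f||_p / eps)^p
Step 1: ||f||_3 / eps = 9.8 / 34.75 = 0.282014
Step 2: Raise to power p = 3:
  (0.282014)^3 = 0.022429
Step 3: Therefore mu(|f| > 34.75) <= 0.022429


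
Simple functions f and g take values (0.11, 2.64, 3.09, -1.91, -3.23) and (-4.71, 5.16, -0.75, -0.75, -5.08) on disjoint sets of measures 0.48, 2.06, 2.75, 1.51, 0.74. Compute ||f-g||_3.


Step 1: Compute differences f_i - g_i:
  0.11 - -4.71 = 4.82
  2.64 - 5.16 = -2.52
  3.09 - -0.75 = 3.84
  -1.91 - -0.75 = -1.16
  -3.23 - -5.08 = 1.85
Step 2: Compute |diff|^3 * measure for each set:
  |4.82|^3 * 0.48 = 111.980168 * 0.48 = 53.750481
  |-2.52|^3 * 2.06 = 16.003008 * 2.06 = 32.966196
  |3.84|^3 * 2.75 = 56.623104 * 2.75 = 155.713536
  |-1.16|^3 * 1.51 = 1.560896 * 1.51 = 2.356953
  |1.85|^3 * 0.74 = 6.331625 * 0.74 = 4.685403
Step 3: Sum = 249.472569
Step 4: ||f-g||_3 = (249.472569)^(1/3) = 6.295172


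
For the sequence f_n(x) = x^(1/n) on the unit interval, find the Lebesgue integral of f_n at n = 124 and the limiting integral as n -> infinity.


At n = 124: f_124(x) = x^(1/124).
Step 1: integral(x^(1/124), 0, 1) = [x^(1/124+1) / (1/124+1)] from 0 to 1
     = 1 / (1/124 + 1) = 1 / ((124+1)/124) = 124/(124+1)
     = 124/125 = 0.992
Step 2: As n -> infinity, f_n(x) = x^(1/n) -> 1 for x in (0,1], and f_n is increasing in n.
By MCT, lim_n integral(f_n) = integral(lim_n f_n) = integral(1, 0, 1) = 1.
Step 3: Verify convergence: 124/125 = 0.992 -> 1


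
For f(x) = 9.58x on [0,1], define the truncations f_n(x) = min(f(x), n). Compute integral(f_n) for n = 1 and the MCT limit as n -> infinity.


f(x) = 9.58x on [0,1]; f_n(x) = min(9.58x, n). At n = 1:
Step 1: f(x) reaches 1 at x = 1/9.58 = 0.104384
Step 2: integral(f_1) = integral(9.58x, 0, 0.104384) + integral(1, 0.104384, 1)
       = 9.58*0.104384^2/2 + 1*(1 - 0.104384)
       = 0.052192 + 0.895616
       = 0.947808
Step 3: As n -> infinity, f_n increases to f, so by MCT integral(f_n) -> integral(f) = 9.58/2 = 4.79.
Convergence: integral(f_1) = 0.947808 -> 4.79 as n -> infinity


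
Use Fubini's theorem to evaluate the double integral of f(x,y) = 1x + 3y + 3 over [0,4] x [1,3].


By Fubini, integrate in x first, then y.
Step 1: Fix y, integrate over x in [0,4]:
  integral(1x + 3y + 3, x=0..4)
  = 1*(4^2 - 0^2)/2 + (3y + 3)*(4 - 0)
  = 8 + (3y + 3)*4
  = 8 + 12y + 12
  = 20 + 12y
Step 2: Integrate over y in [1,3]:
  integral(20 + 12y, y=1..3)
  = 20*2 + 12*(3^2 - 1^2)/2
  = 40 + 48
  = 88


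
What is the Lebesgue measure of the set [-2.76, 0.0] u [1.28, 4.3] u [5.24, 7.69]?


For pairwise disjoint intervals, m(union) = sum of lengths.
= (0.0 - -2.76) + (4.3 - 1.28) + (7.69 - 5.24)
= 2.76 + 3.02 + 2.45
= 8.23


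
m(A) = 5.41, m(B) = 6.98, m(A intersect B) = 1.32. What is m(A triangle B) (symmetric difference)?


m(A Delta B) = m(A) + m(B) - 2*m(A n B)
= 5.41 + 6.98 - 2*1.32
= 5.41 + 6.98 - 2.64
= 9.75


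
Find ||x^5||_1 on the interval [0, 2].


Step 1: ||f||_1 = (integral_0^2 |x^5|^1 dx)^(1/1)
     = (integral_0^2 x^5 dx)^(1/1)
Step 2: integral_0^2 x^5 dx = [x^6/(6)] from 0 to 2 = 2^6/6
     = 64/6 = 10.666667
Step 3: ||f||_1 = (10.666667)^(1/1) = 10.666667


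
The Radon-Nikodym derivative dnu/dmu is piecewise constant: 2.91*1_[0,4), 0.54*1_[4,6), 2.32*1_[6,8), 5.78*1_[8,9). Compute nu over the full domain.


Integrate each piece of the Radon-Nikodym derivative:
Step 1: integral_0^4 2.91 dx = 2.91*(4-0) = 2.91*4 = 11.64
Step 2: integral_4^6 0.54 dx = 0.54*(6-4) = 0.54*2 = 1.08
Step 3: integral_6^8 2.32 dx = 2.32*(8-6) = 2.32*2 = 4.64
Step 4: integral_8^9 5.78 dx = 5.78*(9-8) = 5.78*1 = 5.78
Total: 11.64 + 1.08 + 4.64 + 5.78 = 23.14


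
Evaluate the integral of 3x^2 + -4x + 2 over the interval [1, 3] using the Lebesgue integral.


The Lebesgue integral of a Riemann-integrable function agrees with the Riemann integral.
Antiderivative F(x) = (3/3)x^3 + (-4/2)x^2 + 2x
F(3) = (3/3)*3^3 + (-4/2)*3^2 + 2*3
     = (3/3)*27 + (-4/2)*9 + 2*3
     = 27 + -18 + 6
     = 15
F(1) = 1
Integral = F(3) - F(1) = 15 - 1 = 14


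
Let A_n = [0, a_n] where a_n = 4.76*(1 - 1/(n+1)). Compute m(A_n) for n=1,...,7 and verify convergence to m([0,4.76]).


By continuity of measure from below: if A_n increases to A, then m(A_n) -> m(A).
Here A = [0, 4.76], so m(A) = 4.76
Step 1: a_1 = 4.76*(1 - 1/2) = 2.38, m(A_1) = 2.38
Step 2: a_2 = 4.76*(1 - 1/3) = 3.1733, m(A_2) = 3.1733
Step 3: a_3 = 4.76*(1 - 1/4) = 3.57, m(A_3) = 3.57
Step 4: a_4 = 4.76*(1 - 1/5) = 3.808, m(A_4) = 3.808
Step 5: a_5 = 4.76*(1 - 1/6) = 3.9667, m(A_5) = 3.9667
Step 6: a_6 = 4.76*(1 - 1/7) = 4.08, m(A_6) = 4.08
Step 7: a_7 = 4.76*(1 - 1/8) = 4.165, m(A_7) = 4.165
Limit: m(A_n) -> m([0,4.76]) = 4.76


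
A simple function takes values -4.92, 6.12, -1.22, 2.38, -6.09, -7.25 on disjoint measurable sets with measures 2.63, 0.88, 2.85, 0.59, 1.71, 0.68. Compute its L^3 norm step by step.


Step 1: Compute |f_i|^3 for each value:
  |-4.92|^3 = 119.095488
  |6.12|^3 = 229.220928
  |-1.22|^3 = 1.815848
  |2.38|^3 = 13.481272
  |-6.09|^3 = 225.866529
  |-7.25|^3 = 381.078125
Step 2: Multiply by measures and sum:
  119.095488 * 2.63 = 313.221133
  229.220928 * 0.88 = 201.714417
  1.815848 * 2.85 = 5.175167
  13.481272 * 0.59 = 7.95395
  225.866529 * 1.71 = 386.231765
  381.078125 * 0.68 = 259.133125
Sum = 313.221133 + 201.714417 + 5.175167 + 7.95395 + 386.231765 + 259.133125 = 1173.429557
Step 3: Take the p-th root:
||f||_3 = (1173.429557)^(1/3) = 10.547568


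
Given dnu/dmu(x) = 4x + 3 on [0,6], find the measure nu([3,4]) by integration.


nu(A) = integral_A (dnu/dmu) dmu = integral_3^4 (4x + 3) dx
Step 1: Antiderivative F(x) = (4/2)x^2 + 3x
Step 2: F(4) = (4/2)*4^2 + 3*4 = 32 + 12 = 44
Step 3: F(3) = (4/2)*3^2 + 3*3 = 18 + 9 = 27
Step 4: nu([3,4]) = F(4) - F(3) = 44 - 27 = 17


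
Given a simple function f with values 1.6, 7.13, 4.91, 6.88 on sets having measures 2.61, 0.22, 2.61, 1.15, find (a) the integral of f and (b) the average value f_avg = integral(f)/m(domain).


Step 1: Integral = sum(value_i * measure_i)
= 1.6*2.61 + 7.13*0.22 + 4.91*2.61 + 6.88*1.15
= 4.176 + 1.5686 + 12.8151 + 7.912
= 26.4717
Step 2: Total measure of domain = 2.61 + 0.22 + 2.61 + 1.15 = 6.59
Step 3: Average value = 26.4717 / 6.59 = 4.01695


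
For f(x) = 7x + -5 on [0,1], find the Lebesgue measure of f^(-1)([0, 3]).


f^(-1)([0, 3]) = {x : 0 <= 7x + -5 <= 3}
Solving: (0 - -5)/7 <= x <= (3 - -5)/7
= [0.714286, 1.142857]
Intersecting with [0,1]: [0.714286, 1]
Measure = 1 - 0.714286 = 0.285714


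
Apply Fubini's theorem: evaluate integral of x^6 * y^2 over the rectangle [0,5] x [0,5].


By Fubini's theorem, the double integral factors as a product of single integrals:
Step 1: integral_0^5 x^6 dx = [x^7/7] from 0 to 5
     = 5^7/7 = 11160.714286
Step 2: integral_0^5 y^2 dy = [y^3/3] from 0 to 5
     = 5^3/3 = 41.666667
Step 3: Double integral = 11160.714286 * 41.666667 = 465029.761905


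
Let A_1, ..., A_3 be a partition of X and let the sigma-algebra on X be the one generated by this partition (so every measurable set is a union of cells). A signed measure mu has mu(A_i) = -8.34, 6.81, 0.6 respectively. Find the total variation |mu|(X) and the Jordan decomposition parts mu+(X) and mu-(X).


Step 1: Every measurable set is a union of atoms (the cells / points), so a Hahn decomposition is
  obtained by grouping atoms by sign: P = union of atoms with mu > 0, N = union of the remaining atoms.
  Atoms in P (indices): 2, 3;  atoms in N (indices): 1
  Positive values: 6.81, 0.6
  Negative values: -8.34
Step 2: mu+(X) = mu(P) = sum of positive atom values = 7.41
Step 3: mu-(X) = -mu(N) = sum of |negative atom values| = 8.34
Step 4: |mu|(X) = mu+(X) + mu-(X) = 7.41 + 8.34 = 15.75


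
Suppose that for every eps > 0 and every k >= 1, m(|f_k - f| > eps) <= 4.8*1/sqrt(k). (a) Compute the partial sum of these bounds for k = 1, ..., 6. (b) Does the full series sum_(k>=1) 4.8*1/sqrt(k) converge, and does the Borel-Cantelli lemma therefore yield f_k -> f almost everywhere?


Step 1: List the terms 4.8*1/sqrt(k) for k = 1 to 6:
  k=1: 4.8
  k=2: 3.394113
  k=3: 2.771281
  k=4: 2.4
  k=5: 2.146625
  k=6: 1.959592
Step 2: Partial sum = 4.8 + 3.394113 + 2.771281 + 2.4 + 2.146625 + 1.959592
     = 17.471611
Step 3: The full series sum_(k>=1) 4.8*1/sqrt(k) diverges (p-series with p = 1/2 <= 1; a nonzero constant multiple of a divergent series diverges).
Step 4: The (first) Borel-Cantelli lemma requires a summable sequence of measures, so it does not apply here;
        from this bound alone no conclusion about a.e. convergence can be drawn (convergence in measure still
        gives an a.e.-convergent subsequence, but not a.e. convergence of the whole sequence).
Conclusion: series diverges; Borel-Cantelli is inconclusive about a.e. convergence of f_k.


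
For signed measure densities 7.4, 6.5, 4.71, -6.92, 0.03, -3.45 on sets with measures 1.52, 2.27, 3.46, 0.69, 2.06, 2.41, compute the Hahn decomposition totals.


Step 1: Compute signed measure on each set:
  Set 1: 7.4 * 1.52 = 11.248
  Set 2: 6.5 * 2.27 = 14.755
  Set 3: 4.71 * 3.46 = 16.2966
  Set 4: -6.92 * 0.69 = -4.7748
  Set 5: 0.03 * 2.06 = 0.0618
  Set 6: -3.45 * 2.41 = -8.3145
Step 2: Total signed measure = (11.248) + (14.755) + (16.2966) + (-4.7748) + (0.0618) + (-8.3145)
     = 29.2721
Step 3: Positive part mu+(X) = sum of positive contributions = 42.3614
Step 4: Negative part mu-(X) = |sum of negative contributions| = 13.0893


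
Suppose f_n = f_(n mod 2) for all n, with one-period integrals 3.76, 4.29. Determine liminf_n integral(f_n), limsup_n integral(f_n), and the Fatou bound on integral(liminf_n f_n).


The sequence (integral(f_n)) is periodic with period 2, repeating the values 3.76, 4.29 indefinitely.
Step 1: For a periodic sequence, every tail (a_m, a_(m+1), ...) contains all 2 period values infinitely often.
Step 2: Hence inf of every tail = min of the period values = min(3.76, 4.29) = 3.76.
        liminf_n integral(f_n) = sup over m of (inf of tail from m) = 3.76.
Step 3: Similarly sup of every tail = max of the period values = 4.29.
        limsup_n integral(f_n) = 4.29.
Step 4: Fatou's lemma: integral(liminf_n f_n) <= liminf_n integral(f_n) = 3.76.
        So the integral of the pointwise liminf is at most 3.76.


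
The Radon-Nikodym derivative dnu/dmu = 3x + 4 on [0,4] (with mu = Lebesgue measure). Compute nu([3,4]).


nu(A) = integral_A (dnu/dmu) dmu = integral_3^4 (3x + 4) dx
Step 1: Antiderivative F(x) = (3/2)x^2 + 4x
Step 2: F(4) = (3/2)*4^2 + 4*4 = 24 + 16 = 40
Step 3: F(3) = (3/2)*3^2 + 4*3 = 13.5 + 12 = 25.5
Step 4: nu([3,4]) = F(4) - F(3) = 40 - 25.5 = 14.5


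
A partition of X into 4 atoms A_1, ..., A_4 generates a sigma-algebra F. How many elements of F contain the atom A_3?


Each element of F is a union of some subset S of the 4 atoms.
The element contains A_3 iff A_3 is in S.
So we count subsets S of {A_1,...,A_4} with A_3 in S: choose freely among the other 3 atoms.
Count = 2^(4-1) = 2^3 = 8.


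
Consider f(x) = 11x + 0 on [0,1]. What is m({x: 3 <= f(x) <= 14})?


f^(-1)([3, 14]) = {x : 3 <= 11x + 0 <= 14}
Solving: (3 - 0)/11 <= x <= (14 - 0)/11
= [0.272727, 1.272727]
Intersecting with [0,1]: [0.272727, 1]
Measure = 1 - 0.272727 = 0.727273


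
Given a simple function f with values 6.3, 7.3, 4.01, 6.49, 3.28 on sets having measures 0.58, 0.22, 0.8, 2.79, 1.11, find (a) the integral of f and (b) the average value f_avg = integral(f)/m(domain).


Step 1: Integral = sum(value_i * measure_i)
= 6.3*0.58 + 7.3*0.22 + 4.01*0.8 + 6.49*2.79 + 3.28*1.11
= 3.654 + 1.606 + 3.208 + 18.1071 + 3.6408
= 30.2159
Step 2: Total measure of domain = 0.58 + 0.22 + 0.8 + 2.79 + 1.11 = 5.5
Step 3: Average value = 30.2159 / 5.5 = 5.4938


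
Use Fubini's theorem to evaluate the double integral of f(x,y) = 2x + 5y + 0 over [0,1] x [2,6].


By Fubini, integrate in x first, then y.
Step 1: Fix y, integrate over x in [0,1]:
  integral(2x + 5y + 0, x=0..1)
  = 2*(1^2 - 0^2)/2 + (5y + 0)*(1 - 0)
  = 1 + (5y + 0)*1
  = 1 + 5y + 0
  = 1 + 5y
Step 2: Integrate over y in [2,6]:
  integral(1 + 5y, y=2..6)
  = 1*4 + 5*(6^2 - 2^2)/2
  = 4 + 80
  = 84


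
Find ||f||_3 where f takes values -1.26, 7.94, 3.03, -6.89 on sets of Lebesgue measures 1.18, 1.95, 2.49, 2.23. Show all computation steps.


Step 1: Compute |f_i|^3 for each value:
  |-1.26|^3 = 2.000376
  |7.94|^3 = 500.566184
  |3.03|^3 = 27.818127
  |-6.89|^3 = 327.082769
Step 2: Multiply by measures and sum:
  2.000376 * 1.18 = 2.360444
  500.566184 * 1.95 = 976.104059
  27.818127 * 2.49 = 69.267136
  327.082769 * 2.23 = 729.394575
Sum = 2.360444 + 976.104059 + 69.267136 + 729.394575 = 1777.126214
Step 3: Take the p-th root:
||f||_3 = (1777.126214)^(1/3) = 12.112657


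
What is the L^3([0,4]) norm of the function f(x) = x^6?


Step 1: ||f||_3 = (integral_0^4 |x^6|^3 dx)^(1/3)
     = (integral_0^4 x^18 dx)^(1/3)
Step 2: integral_0^4 x^18 dx = [x^19/(19)] from 0 to 4 = 4^19/19
     = 274877906944/19 = 1.446726e+10
Step 3: ||f||_3 = (1.446726e+10)^(1/3) = 2436.662679


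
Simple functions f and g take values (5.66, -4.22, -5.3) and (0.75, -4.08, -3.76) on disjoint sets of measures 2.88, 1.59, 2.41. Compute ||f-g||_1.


Step 1: Compute differences f_i - g_i:
  5.66 - 0.75 = 4.91
  -4.22 - -4.08 = -0.14
  -5.3 - -3.76 = -1.54
Step 2: Compute |diff|^1 * measure for each set:
  |4.91|^1 * 2.88 = 4.91 * 2.88 = 14.1408
  |-0.14|^1 * 1.59 = 0.14 * 1.59 = 0.2226
  |-1.54|^1 * 2.41 = 1.54 * 2.41 = 3.7114
Step 3: Sum = 18.0748
Step 4: ||f-g||_1 = (18.0748)^(1/1) = 18.0748


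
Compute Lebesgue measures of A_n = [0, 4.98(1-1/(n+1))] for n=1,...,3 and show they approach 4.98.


By continuity of measure from below: if A_n increases to A, then m(A_n) -> m(A).
Here A = [0, 4.98], so m(A) = 4.98
Step 1: a_1 = 4.98*(1 - 1/2) = 2.49, m(A_1) = 2.49
Step 2: a_2 = 4.98*(1 - 1/3) = 3.32, m(A_2) = 3.32
Step 3: a_3 = 4.98*(1 - 1/4) = 3.735, m(A_3) = 3.735
Limit: m(A_n) -> m([0,4.98]) = 4.98


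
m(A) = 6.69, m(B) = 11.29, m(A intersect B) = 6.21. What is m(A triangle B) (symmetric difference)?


m(A Delta B) = m(A) + m(B) - 2*m(A n B)
= 6.69 + 11.29 - 2*6.21
= 6.69 + 11.29 - 12.42
= 5.56


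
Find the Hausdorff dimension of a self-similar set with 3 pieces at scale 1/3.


For a self-similar set with N copies scaled by 1/r:
dim_H = log(N)/log(r) = log(3)/log(3)
= 1.098612/1.098612
= 1


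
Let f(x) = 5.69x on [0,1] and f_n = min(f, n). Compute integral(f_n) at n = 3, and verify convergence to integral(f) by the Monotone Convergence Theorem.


f(x) = 5.69x on [0,1]; f_n(x) = min(5.69x, n). At n = 3:
Step 1: f(x) reaches 3 at x = 3/5.69 = 0.527241
Step 2: integral(f_3) = integral(5.69x, 0, 0.527241) + integral(3, 0.527241, 1)
       = 5.69*0.527241^2/2 + 3*(1 - 0.527241)
       = 0.790861 + 1.418278
       = 2.209139
Step 3: As n -> infinity, f_n increases to f, so by MCT integral(f_n) -> integral(f) = 5.69/2 = 2.845.
Convergence: integral(f_3) = 2.209139 -> 2.845 as n -> infinity


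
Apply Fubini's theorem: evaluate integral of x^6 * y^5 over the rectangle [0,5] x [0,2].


By Fubini's theorem, the double integral factors as a product of single integrals:
Step 1: integral_0^5 x^6 dx = [x^7/7] from 0 to 5
     = 5^7/7 = 11160.714286
Step 2: integral_0^2 y^5 dy = [y^6/6] from 0 to 2
     = 2^6/6 = 10.666667
Step 3: Double integral = 11160.714286 * 10.666667 = 119047.619048


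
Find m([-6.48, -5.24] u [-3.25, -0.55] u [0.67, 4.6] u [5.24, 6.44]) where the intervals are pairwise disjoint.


For pairwise disjoint intervals, m(union) = sum of lengths.
= (-5.24 - -6.48) + (-0.55 - -3.25) + (4.6 - 0.67) + (6.44 - 5.24)
= 1.24 + 2.7 + 3.93 + 1.2
= 9.07


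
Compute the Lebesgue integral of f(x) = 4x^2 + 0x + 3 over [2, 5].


The Lebesgue integral of a Riemann-integrable function agrees with the Riemann integral.
Antiderivative F(x) = (4/3)x^3 + (0/2)x^2 + 3x
F(5) = (4/3)*5^3 + (0/2)*5^2 + 3*5
     = (4/3)*125 + (0/2)*25 + 3*5
     = 166.666667 + 0.0 + 15
     = 181.666667
F(2) = 16.666667
Integral = F(5) - F(2) = 181.666667 - 16.666667 = 165


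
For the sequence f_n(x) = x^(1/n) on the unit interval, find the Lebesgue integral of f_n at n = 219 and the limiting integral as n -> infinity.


At n = 219: f_219(x) = x^(1/219).
Step 1: integral(x^(1/219), 0, 1) = [x^(1/219+1) / (1/219+1)] from 0 to 1
     = 1 / (1/219 + 1) = 1 / ((219+1)/219) = 219/(219+1)
     = 219/220 = 0.995455
Step 2: As n -> infinity, f_n(x) = x^(1/n) -> 1 for x in (0,1], and f_n is increasing in n.
By MCT, lim_n integral(f_n) = integral(lim_n f_n) = integral(1, 0, 1) = 1.
Step 3: Verify convergence: 219/220 = 0.995455 -> 1


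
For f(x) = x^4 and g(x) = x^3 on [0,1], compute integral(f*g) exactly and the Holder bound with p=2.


Step 1: Exact integral of f*g = integral(x^7, 0, 1) = 1/8
     = 0.125
Step 2: Holder bound with p=2, q=2:
  ||f||_p = (integral x^8 dx)^(1/2) = (1/9)^(1/2) = 0.333333
  ||g||_q = (integral x^6 dx)^(1/2) = (1/7)^(1/2) = 0.377964
Step 3: Holder bound = ||f||_p * ||g||_q = 0.333333 * 0.377964 = 0.125988
Verification: 0.125 <= 0.125988 (Holder holds)


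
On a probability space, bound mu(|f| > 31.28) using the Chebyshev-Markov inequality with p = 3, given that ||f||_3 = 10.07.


Chebyshev/Markov inequality: mu(|f| > eps) <= (||f||_p / eps)^p
Step 1: ||f||_3 / eps = 10.07 / 31.28 = 0.321931
Step 2: Raise to power p = 3:
  (0.321931)^3 = 0.033365
Step 3: Therefore mu(|f| > 31.28) <= 0.033365


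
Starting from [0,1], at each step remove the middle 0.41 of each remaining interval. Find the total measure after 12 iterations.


Step 1: At each step, fraction remaining = 1 - 0.41 = 0.59
Step 2: After 12 steps, measure = (0.59)^12
Result = 0.001779


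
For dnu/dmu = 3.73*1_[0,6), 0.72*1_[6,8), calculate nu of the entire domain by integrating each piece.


Integrate each piece of the Radon-Nikodym derivative:
Step 1: integral_0^6 3.73 dx = 3.73*(6-0) = 3.73*6 = 22.38
Step 2: integral_6^8 0.72 dx = 0.72*(8-6) = 0.72*2 = 1.44
Total: 22.38 + 1.44 = 23.82


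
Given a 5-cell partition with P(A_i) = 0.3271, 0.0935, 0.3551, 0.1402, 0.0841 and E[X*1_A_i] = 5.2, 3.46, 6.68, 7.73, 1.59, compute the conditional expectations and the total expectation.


For each cell A_i: E[X|A_i] = E[X*1_A_i] / P(A_i)
Step 1: E[X|A_1] = 5.2 / 0.3271 = 15.897279
Step 2: E[X|A_2] = 3.46 / 0.0935 = 37.005348
Step 3: E[X|A_3] = 6.68 / 0.3551 = 18.811602
Step 4: E[X|A_4] = 7.73 / 0.1402 = 55.135521
Step 5: E[X|A_5] = 1.59 / 0.0841 = 18.906064
Verification: E[X] = sum E[X*1_A_i] = 5.2 + 3.46 + 6.68 + 7.73 + 1.59 = 24.66


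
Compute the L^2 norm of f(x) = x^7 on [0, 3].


Step 1: ||f||_2 = (integral_0^3 |x^7|^2 dx)^(1/2)
     = (integral_0^3 x^14 dx)^(1/2)
Step 2: integral_0^3 x^14 dx = [x^15/(15)] from 0 to 3 = 3^15/15
     = 14348907/15 = 956593.8
Step 3: ||f||_2 = (956593.8)^(1/2) = 978.056133


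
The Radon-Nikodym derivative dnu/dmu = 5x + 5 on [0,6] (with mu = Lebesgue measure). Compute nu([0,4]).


nu(A) = integral_A (dnu/dmu) dmu = integral_0^4 (5x + 5) dx
Step 1: Antiderivative F(x) = (5/2)x^2 + 5x
Step 2: F(4) = (5/2)*4^2 + 5*4 = 40 + 20 = 60
Step 3: F(0) = (5/2)*0^2 + 5*0 = 0.0 + 0 = 0.0
Step 4: nu([0,4]) = F(4) - F(0) = 60 - 0.0 = 60


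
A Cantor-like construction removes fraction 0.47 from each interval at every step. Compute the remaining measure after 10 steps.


Step 1: At each step, fraction remaining = 1 - 0.47 = 0.53
Step 2: After 10 steps, measure = (0.53)^10
Result = 0.001749


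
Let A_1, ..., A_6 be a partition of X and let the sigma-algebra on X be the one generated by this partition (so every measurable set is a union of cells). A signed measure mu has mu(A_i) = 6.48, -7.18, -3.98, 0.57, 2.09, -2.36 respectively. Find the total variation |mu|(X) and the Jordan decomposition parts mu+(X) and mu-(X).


Step 1: Every measurable set is a union of atoms (the cells / points), so a Hahn decomposition is
  obtained by grouping atoms by sign: P = union of atoms with mu > 0, N = union of the remaining atoms.
  Atoms in P (indices): 1, 4, 5;  atoms in N (indices): 2, 3, 6
  Positive values: 6.48, 0.57, 2.09
  Negative values: -7.18, -3.98, -2.36
Step 2: mu+(X) = mu(P) = sum of positive atom values = 9.14
Step 3: mu-(X) = -mu(N) = sum of |negative atom values| = 13.52
Step 4: |mu|(X) = mu+(X) + mu-(X) = 9.14 + 13.52 = 22.66


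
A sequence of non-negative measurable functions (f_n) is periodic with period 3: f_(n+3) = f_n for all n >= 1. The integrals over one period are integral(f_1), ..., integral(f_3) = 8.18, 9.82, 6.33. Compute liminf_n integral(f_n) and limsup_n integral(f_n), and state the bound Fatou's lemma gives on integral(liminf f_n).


The sequence (integral(f_n)) is periodic with period 3, repeating the values 8.18, 9.82, 6.33 indefinitely.
Step 1: For a periodic sequence, every tail (a_m, a_(m+1), ...) contains all 3 period values infinitely often.
Step 2: Hence inf of every tail = min of the period values = min(8.18, 9.82, 6.33) = 6.33.
        liminf_n integral(f_n) = sup over m of (inf of tail from m) = 6.33.
Step 3: Similarly sup of every tail = max of the period values = 9.82.
        limsup_n integral(f_n) = 9.82.
Step 4: Fatou's lemma: integral(liminf_n f_n) <= liminf_n integral(f_n) = 6.33.
        So the integral of the pointwise liminf is at most 6.33.


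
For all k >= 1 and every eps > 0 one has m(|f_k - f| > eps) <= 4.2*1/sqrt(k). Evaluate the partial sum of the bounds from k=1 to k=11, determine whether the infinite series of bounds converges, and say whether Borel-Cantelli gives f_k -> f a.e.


Step 1: List the terms 4.2*1/sqrt(k) for k = 1 to 11:
  k=1: 4.2
  k=2: 2.969848
  k=3: 2.424871
  k=4: 2.1
  k=5: 1.878297
  k=6: 1.714643
  k=7: 1.587451
  k=8: 1.484924
  k=9: 1.4
  k=10: 1.328157
  k=11: 1.266348
Step 2: Partial sum = 4.2 + 2.969848 + 2.424871 + 2.1 + 1.878297 + 1.714643 + 1.587451 + 1.484924 + 1.4 + 1.328157 + 1.266348
     = 22.354539
Step 3: The full series sum_(k>=1) 4.2*1/sqrt(k) diverges (p-series with p = 1/2 <= 1; a nonzero constant multiple of a divergent series diverges).
Step 4: The (first) Borel-Cantelli lemma requires a summable sequence of measures, so it does not apply here;
        from this bound alone no conclusion about a.e. convergence can be drawn (convergence in measure still
        gives an a.e.-convergent subsequence, but not a.e. convergence of the whole sequence).
Conclusion: series diverges; Borel-Cantelli is inconclusive about a.e. convergence of f_k.


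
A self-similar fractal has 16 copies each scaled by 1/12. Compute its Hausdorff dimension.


For a self-similar set with N copies scaled by 1/r:
dim_H = log(N)/log(r) = log(16)/log(12)
= 2.772589/2.484907
= 1.115772


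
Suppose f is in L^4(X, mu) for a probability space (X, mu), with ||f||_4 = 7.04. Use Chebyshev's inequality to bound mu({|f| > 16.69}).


Chebyshev/Markov inequality: mu(|f| > eps) <= (||f||_p / eps)^p
Step 1: ||f||_4 / eps = 7.04 / 16.69 = 0.421809
Step 2: Raise to power p = 4:
  (0.421809)^4 = 0.031657
Step 3: Therefore mu(|f| > 16.69) <= 0.031657


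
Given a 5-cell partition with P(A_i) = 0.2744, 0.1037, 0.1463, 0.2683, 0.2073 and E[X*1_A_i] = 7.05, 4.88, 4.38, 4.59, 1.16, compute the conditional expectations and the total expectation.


For each cell A_i: E[X|A_i] = E[X*1_A_i] / P(A_i)
Step 1: E[X|A_1] = 7.05 / 0.2744 = 25.69242
Step 2: E[X|A_2] = 4.88 / 0.1037 = 47.058824
Step 3: E[X|A_3] = 4.38 / 0.1463 = 29.938483
Step 4: E[X|A_4] = 4.59 / 0.2683 = 17.107715
Step 5: E[X|A_5] = 1.16 / 0.2073 = 5.595755
Verification: E[X] = sum E[X*1_A_i] = 7.05 + 4.88 + 4.38 + 4.59 + 1.16 = 22.06


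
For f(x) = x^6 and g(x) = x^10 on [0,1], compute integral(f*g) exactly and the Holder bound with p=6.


Step 1: Exact integral of f*g = integral(x^16, 0, 1) = 1/17
     = 0.058824
Step 2: Holder bound with p=6, q=1.2:
  ||f||_p = (integral x^36 dx)^(1/6) = (1/37)^(1/6) = 0.547814
  ||g||_q = (integral x^12 dx)^(1/1.2) = (1/13)^(1/1.2) = 0.117954
Step 3: Holder bound = ||f||_p * ||g||_q = 0.547814 * 0.117954 = 0.064617
Verification: 0.058824 <= 0.064617 (Holder holds)


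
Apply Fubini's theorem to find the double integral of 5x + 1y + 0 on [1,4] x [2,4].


By Fubini, integrate in x first, then y.
Step 1: Fix y, integrate over x in [1,4]:
  integral(5x + 1y + 0, x=1..4)
  = 5*(4^2 - 1^2)/2 + (1y + 0)*(4 - 1)
  = 37.5 + (1y + 0)*3
  = 37.5 + 3y + 0
  = 37.5 + 3y
Step 2: Integrate over y in [2,4]:
  integral(37.5 + 3y, y=2..4)
  = 37.5*2 + 3*(4^2 - 2^2)/2
  = 75 + 18
  = 93


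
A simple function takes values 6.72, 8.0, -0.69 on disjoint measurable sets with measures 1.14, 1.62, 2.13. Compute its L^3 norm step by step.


Step 1: Compute |f_i|^3 for each value:
  |6.72|^3 = 303.464448
  |8.0|^3 = 512
  |-0.69|^3 = 0.328509
Step 2: Multiply by measures and sum:
  303.464448 * 1.14 = 345.949471
  512 * 1.62 = 829.44
  0.328509 * 2.13 = 0.699724
Sum = 345.949471 + 829.44 + 0.699724 = 1176.089195
Step 3: Take the p-th root:
||f||_3 = (1176.089195)^(1/3) = 10.555531


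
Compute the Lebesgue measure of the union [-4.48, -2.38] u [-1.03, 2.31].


For pairwise disjoint intervals, m(union) = sum of lengths.
= (-2.38 - -4.48) + (2.31 - -1.03)
= 2.1 + 3.34
= 5.44


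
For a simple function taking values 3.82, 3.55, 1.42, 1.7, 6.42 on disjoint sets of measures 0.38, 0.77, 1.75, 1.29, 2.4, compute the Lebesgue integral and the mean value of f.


Step 1: Integral = sum(value_i * measure_i)
= 3.82*0.38 + 3.55*0.77 + 1.42*1.75 + 1.7*1.29 + 6.42*2.4
= 1.4516 + 2.7335 + 2.485 + 2.193 + 15.408
= 24.2711
Step 2: Total measure of domain = 0.38 + 0.77 + 1.75 + 1.29 + 2.4 = 6.59
Step 3: Average value = 24.2711 / 6.59 = 3.68302


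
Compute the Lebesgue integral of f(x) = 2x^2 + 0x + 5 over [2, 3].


The Lebesgue integral of a Riemann-integrable function agrees with the Riemann integral.
Antiderivative F(x) = (2/3)x^3 + (0/2)x^2 + 5x
F(3) = (2/3)*3^3 + (0/2)*3^2 + 5*3
     = (2/3)*27 + (0/2)*9 + 5*3
     = 18 + 0.0 + 15
     = 33
F(2) = 15.333333
Integral = F(3) - F(2) = 33 - 15.333333 = 17.666667


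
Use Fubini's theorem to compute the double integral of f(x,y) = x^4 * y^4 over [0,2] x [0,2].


By Fubini's theorem, the double integral factors as a product of single integrals:
Step 1: integral_0^2 x^4 dx = [x^5/5] from 0 to 2
     = 2^5/5 = 6.4
Step 2: integral_0^2 y^4 dy = [y^5/5] from 0 to 2
     = 2^5/5 = 6.4
Step 3: Double integral = 6.4 * 6.4 = 40.96


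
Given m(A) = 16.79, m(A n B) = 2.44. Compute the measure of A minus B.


m(A \ B) = m(A) - m(A n B)
= 16.79 - 2.44
= 14.35


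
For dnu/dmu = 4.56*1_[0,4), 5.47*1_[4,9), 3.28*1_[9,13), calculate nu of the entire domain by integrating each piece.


Integrate each piece of the Radon-Nikodym derivative:
Step 1: integral_0^4 4.56 dx = 4.56*(4-0) = 4.56*4 = 18.24
Step 2: integral_4^9 5.47 dx = 5.47*(9-4) = 5.47*5 = 27.35
Step 3: integral_9^13 3.28 dx = 3.28*(13-9) = 3.28*4 = 13.12
Total: 18.24 + 27.35 + 13.12 = 58.71


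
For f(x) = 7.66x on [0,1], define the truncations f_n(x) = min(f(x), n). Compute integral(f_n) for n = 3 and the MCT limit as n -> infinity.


f(x) = 7.66x on [0,1]; f_n(x) = min(7.66x, n). At n = 3:
Step 1: f(x) reaches 3 at x = 3/7.66 = 0.391645
Step 2: integral(f_3) = integral(7.66x, 0, 0.391645) + integral(3, 0.391645, 1)
       = 7.66*0.391645^2/2 + 3*(1 - 0.391645)
       = 0.587467 + 1.825065
       = 2.412533
Step 3: As n -> infinity, f_n increases to f, so by MCT integral(f_n) -> integral(f) = 7.66/2 = 3.83.
Convergence: integral(f_3) = 2.412533 -> 3.83 as n -> infinity


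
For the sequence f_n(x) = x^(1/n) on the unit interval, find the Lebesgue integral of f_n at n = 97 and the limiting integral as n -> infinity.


At n = 97: f_97(x) = x^(1/97).
Step 1: integral(x^(1/97), 0, 1) = [x^(1/97+1) / (1/97+1)] from 0 to 1
     = 1 / (1/97 + 1) = 1 / ((97+1)/97) = 97/(97+1)
     = 97/98 = 0.989796
Step 2: As n -> infinity, f_n(x) = x^(1/n) -> 1 for x in (0,1], and f_n is increasing in n.
By MCT, lim_n integral(f_n) = integral(lim_n f_n) = integral(1, 0, 1) = 1.
Step 3: Verify convergence: 97/98 = 0.989796 -> 1


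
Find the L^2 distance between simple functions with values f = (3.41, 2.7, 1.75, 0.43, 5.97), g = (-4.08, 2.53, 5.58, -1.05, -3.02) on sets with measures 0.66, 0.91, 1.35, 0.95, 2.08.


Step 1: Compute differences f_i - g_i:
  3.41 - -4.08 = 7.49
  2.7 - 2.53 = 0.17
  1.75 - 5.58 = -3.83
  0.43 - -1.05 = 1.48
  5.97 - -3.02 = 8.99
Step 2: Compute |diff|^2 * measure for each set:
  |7.49|^2 * 0.66 = 56.1001 * 0.66 = 37.026066
  |0.17|^2 * 0.91 = 0.0289 * 0.91 = 0.026299
  |-3.83|^2 * 1.35 = 14.6689 * 1.35 = 19.803015
  |1.48|^2 * 0.95 = 2.1904 * 0.95 = 2.08088
  |8.99|^2 * 2.08 = 80.8201 * 2.08 = 168.105808
Step 3: Sum = 227.042068
Step 4: ||f-g||_2 = (227.042068)^(1/2) = 15.067915


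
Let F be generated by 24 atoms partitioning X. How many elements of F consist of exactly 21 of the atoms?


Each element of F is a union of some subset of the 24 atoms.
Elements that are unions of exactly 21 atoms correspond to 21-element subsets of the 24 atoms.
Count = C(24, 21) = 24! / (21! * 3!) = 2024.


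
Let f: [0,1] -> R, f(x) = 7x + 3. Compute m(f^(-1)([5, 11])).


f^(-1)([5, 11]) = {x : 5 <= 7x + 3 <= 11}
Solving: (5 - 3)/7 <= x <= (11 - 3)/7
= [0.285714, 1.142857]
Intersecting with [0,1]: [0.285714, 1]
Measure = 1 - 0.285714 = 0.714286


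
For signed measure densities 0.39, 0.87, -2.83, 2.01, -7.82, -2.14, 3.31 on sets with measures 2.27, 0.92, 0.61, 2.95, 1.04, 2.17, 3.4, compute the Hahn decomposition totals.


Step 1: Compute signed measure on each set:
  Set 1: 0.39 * 2.27 = 0.8853
  Set 2: 0.87 * 0.92 = 0.8004
  Set 3: -2.83 * 0.61 = -1.7263
  Set 4: 2.01 * 2.95 = 5.9295
  Set 5: -7.82 * 1.04 = -8.1328
  Set 6: -2.14 * 2.17 = -4.6438
  Set 7: 3.31 * 3.4 = 11.254
Step 2: Total signed measure = (0.8853) + (0.8004) + (-1.7263) + (5.9295) + (-8.1328) + (-4.6438) + (11.254)
     = 4.3663
Step 3: Positive part mu+(X) = sum of positive contributions = 18.8692
Step 4: Negative part mu-(X) = |sum of negative contributions| = 14.5029
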